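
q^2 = q^2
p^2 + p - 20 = (p - 4)*(p + 5)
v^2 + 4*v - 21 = (v - 3)*(v + 7)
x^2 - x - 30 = (x - 6)*(x + 5)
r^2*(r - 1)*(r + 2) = r^4 + r^3 - 2*r^2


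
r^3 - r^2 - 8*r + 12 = (r - 2)^2*(r + 3)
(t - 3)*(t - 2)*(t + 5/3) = t^3 - 10*t^2/3 - 7*t/3 + 10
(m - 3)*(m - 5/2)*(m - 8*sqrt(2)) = m^3 - 8*sqrt(2)*m^2 - 11*m^2/2 + 15*m/2 + 44*sqrt(2)*m - 60*sqrt(2)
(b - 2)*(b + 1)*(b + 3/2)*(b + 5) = b^4 + 11*b^3/2 - b^2 - 41*b/2 - 15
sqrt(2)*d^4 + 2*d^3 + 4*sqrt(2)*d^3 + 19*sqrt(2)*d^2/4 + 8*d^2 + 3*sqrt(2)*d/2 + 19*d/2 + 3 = (d + 3/2)*(d + 2)*(d + sqrt(2))*(sqrt(2)*d + sqrt(2)/2)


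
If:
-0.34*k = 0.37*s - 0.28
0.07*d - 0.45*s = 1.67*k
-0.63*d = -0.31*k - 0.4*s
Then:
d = 0.50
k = -0.24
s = 0.98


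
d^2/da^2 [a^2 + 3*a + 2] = 2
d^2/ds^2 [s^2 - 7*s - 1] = 2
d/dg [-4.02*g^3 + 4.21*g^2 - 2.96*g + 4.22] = -12.06*g^2 + 8.42*g - 2.96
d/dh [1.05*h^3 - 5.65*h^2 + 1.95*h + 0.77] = 3.15*h^2 - 11.3*h + 1.95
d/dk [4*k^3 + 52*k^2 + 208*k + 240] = 12*k^2 + 104*k + 208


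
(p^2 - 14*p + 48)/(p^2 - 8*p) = (p - 6)/p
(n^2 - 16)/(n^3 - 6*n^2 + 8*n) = (n + 4)/(n*(n - 2))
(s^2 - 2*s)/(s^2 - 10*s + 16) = s/(s - 8)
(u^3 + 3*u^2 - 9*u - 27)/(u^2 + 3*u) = u - 9/u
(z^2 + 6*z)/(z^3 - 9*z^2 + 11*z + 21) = z*(z + 6)/(z^3 - 9*z^2 + 11*z + 21)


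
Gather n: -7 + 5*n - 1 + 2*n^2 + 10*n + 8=2*n^2 + 15*n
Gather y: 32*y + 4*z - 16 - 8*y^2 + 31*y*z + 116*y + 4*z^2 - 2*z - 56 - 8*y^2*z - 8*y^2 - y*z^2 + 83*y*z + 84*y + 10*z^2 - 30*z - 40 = y^2*(-8*z - 16) + y*(-z^2 + 114*z + 232) + 14*z^2 - 28*z - 112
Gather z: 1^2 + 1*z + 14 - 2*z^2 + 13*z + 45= -2*z^2 + 14*z + 60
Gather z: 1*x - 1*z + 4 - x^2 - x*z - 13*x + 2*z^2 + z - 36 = -x^2 - x*z - 12*x + 2*z^2 - 32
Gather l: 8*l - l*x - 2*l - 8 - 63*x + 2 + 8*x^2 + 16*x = l*(6 - x) + 8*x^2 - 47*x - 6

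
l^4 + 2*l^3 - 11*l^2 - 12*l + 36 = (l - 2)^2*(l + 3)^2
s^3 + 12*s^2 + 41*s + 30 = (s + 1)*(s + 5)*(s + 6)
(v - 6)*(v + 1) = v^2 - 5*v - 6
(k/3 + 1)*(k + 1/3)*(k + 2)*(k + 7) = k^4/3 + 37*k^3/9 + 15*k^2 + 167*k/9 + 14/3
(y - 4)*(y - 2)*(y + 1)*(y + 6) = y^4 + y^3 - 28*y^2 + 20*y + 48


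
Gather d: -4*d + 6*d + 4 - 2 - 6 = 2*d - 4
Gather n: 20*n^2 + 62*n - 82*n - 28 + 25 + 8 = 20*n^2 - 20*n + 5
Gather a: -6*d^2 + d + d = -6*d^2 + 2*d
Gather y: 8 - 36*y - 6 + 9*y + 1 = 3 - 27*y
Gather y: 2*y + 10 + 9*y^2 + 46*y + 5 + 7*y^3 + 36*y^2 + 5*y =7*y^3 + 45*y^2 + 53*y + 15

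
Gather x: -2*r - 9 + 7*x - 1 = -2*r + 7*x - 10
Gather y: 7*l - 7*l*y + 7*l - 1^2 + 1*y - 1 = 14*l + y*(1 - 7*l) - 2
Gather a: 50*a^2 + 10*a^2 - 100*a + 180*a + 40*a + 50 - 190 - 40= 60*a^2 + 120*a - 180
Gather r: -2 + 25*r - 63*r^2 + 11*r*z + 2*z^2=-63*r^2 + r*(11*z + 25) + 2*z^2 - 2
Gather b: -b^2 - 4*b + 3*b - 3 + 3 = -b^2 - b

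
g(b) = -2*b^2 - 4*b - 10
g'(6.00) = -28.00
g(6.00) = -106.00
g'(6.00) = -28.00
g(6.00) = -106.00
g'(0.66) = -6.64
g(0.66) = -13.51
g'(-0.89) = -0.44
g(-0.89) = -8.02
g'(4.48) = -21.92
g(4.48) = -68.06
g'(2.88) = -15.52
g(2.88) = -38.11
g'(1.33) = -9.32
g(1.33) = -18.86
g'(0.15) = -4.60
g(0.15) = -10.64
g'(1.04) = -8.16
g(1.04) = -16.32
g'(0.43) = -5.72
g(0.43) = -12.09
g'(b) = -4*b - 4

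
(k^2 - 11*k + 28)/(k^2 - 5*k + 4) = (k - 7)/(k - 1)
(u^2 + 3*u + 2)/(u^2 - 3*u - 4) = (u + 2)/(u - 4)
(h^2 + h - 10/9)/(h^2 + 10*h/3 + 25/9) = (3*h - 2)/(3*h + 5)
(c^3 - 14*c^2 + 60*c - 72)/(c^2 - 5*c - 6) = (c^2 - 8*c + 12)/(c + 1)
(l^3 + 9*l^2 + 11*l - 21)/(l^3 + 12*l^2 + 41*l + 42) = (l - 1)/(l + 2)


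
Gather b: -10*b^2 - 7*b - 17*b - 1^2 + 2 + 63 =-10*b^2 - 24*b + 64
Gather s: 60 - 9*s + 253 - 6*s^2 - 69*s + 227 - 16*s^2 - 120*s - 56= -22*s^2 - 198*s + 484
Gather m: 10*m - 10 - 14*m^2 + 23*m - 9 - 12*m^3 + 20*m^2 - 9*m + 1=-12*m^3 + 6*m^2 + 24*m - 18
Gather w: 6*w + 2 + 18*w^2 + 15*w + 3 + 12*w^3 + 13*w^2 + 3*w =12*w^3 + 31*w^2 + 24*w + 5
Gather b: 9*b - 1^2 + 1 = 9*b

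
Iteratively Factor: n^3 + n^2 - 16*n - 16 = (n - 4)*(n^2 + 5*n + 4) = (n - 4)*(n + 4)*(n + 1)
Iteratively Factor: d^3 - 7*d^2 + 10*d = (d - 5)*(d^2 - 2*d) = d*(d - 5)*(d - 2)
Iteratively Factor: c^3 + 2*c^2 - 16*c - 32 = (c + 4)*(c^2 - 2*c - 8) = (c + 2)*(c + 4)*(c - 4)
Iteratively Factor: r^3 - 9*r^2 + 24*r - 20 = (r - 5)*(r^2 - 4*r + 4) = (r - 5)*(r - 2)*(r - 2)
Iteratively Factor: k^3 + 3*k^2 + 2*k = (k)*(k^2 + 3*k + 2) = k*(k + 1)*(k + 2)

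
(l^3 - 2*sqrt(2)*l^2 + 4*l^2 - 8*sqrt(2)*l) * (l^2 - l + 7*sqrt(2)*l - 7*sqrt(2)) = l^5 + 3*l^4 + 5*sqrt(2)*l^4 - 32*l^3 + 15*sqrt(2)*l^3 - 84*l^2 - 20*sqrt(2)*l^2 + 112*l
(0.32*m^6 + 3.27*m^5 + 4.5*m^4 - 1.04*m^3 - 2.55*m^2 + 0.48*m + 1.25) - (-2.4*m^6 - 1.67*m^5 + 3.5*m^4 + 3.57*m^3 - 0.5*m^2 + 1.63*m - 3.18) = 2.72*m^6 + 4.94*m^5 + 1.0*m^4 - 4.61*m^3 - 2.05*m^2 - 1.15*m + 4.43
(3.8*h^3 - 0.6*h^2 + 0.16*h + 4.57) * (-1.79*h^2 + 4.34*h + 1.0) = -6.802*h^5 + 17.566*h^4 + 0.9096*h^3 - 8.0859*h^2 + 19.9938*h + 4.57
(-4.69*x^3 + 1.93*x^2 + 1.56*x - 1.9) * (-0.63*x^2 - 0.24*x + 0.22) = 2.9547*x^5 - 0.0902999999999998*x^4 - 2.4778*x^3 + 1.2472*x^2 + 0.7992*x - 0.418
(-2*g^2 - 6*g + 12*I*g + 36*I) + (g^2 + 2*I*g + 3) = -g^2 - 6*g + 14*I*g + 3 + 36*I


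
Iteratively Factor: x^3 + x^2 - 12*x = (x - 3)*(x^2 + 4*x) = (x - 3)*(x + 4)*(x)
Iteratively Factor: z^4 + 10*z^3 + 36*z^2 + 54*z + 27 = (z + 1)*(z^3 + 9*z^2 + 27*z + 27) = (z + 1)*(z + 3)*(z^2 + 6*z + 9) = (z + 1)*(z + 3)^2*(z + 3)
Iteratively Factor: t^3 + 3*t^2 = (t + 3)*(t^2) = t*(t + 3)*(t)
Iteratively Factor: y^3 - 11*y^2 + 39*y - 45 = (y - 5)*(y^2 - 6*y + 9) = (y - 5)*(y - 3)*(y - 3)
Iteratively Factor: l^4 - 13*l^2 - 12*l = (l + 3)*(l^3 - 3*l^2 - 4*l) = l*(l + 3)*(l^2 - 3*l - 4) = l*(l + 1)*(l + 3)*(l - 4)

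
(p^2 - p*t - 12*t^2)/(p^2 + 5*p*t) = (p^2 - p*t - 12*t^2)/(p*(p + 5*t))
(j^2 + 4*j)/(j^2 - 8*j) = (j + 4)/(j - 8)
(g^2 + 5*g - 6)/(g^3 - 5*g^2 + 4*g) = (g + 6)/(g*(g - 4))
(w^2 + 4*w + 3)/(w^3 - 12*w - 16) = (w^2 + 4*w + 3)/(w^3 - 12*w - 16)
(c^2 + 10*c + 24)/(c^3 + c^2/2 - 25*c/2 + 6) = 2*(c + 6)/(2*c^2 - 7*c + 3)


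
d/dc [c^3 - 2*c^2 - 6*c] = 3*c^2 - 4*c - 6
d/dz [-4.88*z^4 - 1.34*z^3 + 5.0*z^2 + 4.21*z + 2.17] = -19.52*z^3 - 4.02*z^2 + 10.0*z + 4.21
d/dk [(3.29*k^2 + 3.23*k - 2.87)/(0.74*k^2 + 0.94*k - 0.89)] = (0.7024*k^2 - 1.6086*k - 0.1769)/(0.5476*k^4 + 1.3912*k^3 - 0.4336*k^2 - 1.6732*k + 0.7921)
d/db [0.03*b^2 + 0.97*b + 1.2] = 0.06*b + 0.97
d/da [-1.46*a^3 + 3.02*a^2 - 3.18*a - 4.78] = -4.38*a^2 + 6.04*a - 3.18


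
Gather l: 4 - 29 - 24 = -49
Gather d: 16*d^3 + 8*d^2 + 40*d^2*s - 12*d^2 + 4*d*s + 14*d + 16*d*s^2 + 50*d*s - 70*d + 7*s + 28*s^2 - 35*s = 16*d^3 + d^2*(40*s - 4) + d*(16*s^2 + 54*s - 56) + 28*s^2 - 28*s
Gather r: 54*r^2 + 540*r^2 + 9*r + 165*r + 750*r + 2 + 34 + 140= 594*r^2 + 924*r + 176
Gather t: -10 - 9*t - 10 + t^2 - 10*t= t^2 - 19*t - 20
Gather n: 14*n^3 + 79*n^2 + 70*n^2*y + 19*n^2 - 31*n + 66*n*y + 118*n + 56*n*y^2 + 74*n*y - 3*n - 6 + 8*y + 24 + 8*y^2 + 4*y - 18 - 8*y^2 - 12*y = 14*n^3 + n^2*(70*y + 98) + n*(56*y^2 + 140*y + 84)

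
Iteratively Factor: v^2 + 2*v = (v + 2)*(v)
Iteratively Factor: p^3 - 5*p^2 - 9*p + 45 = (p - 5)*(p^2 - 9) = (p - 5)*(p - 3)*(p + 3)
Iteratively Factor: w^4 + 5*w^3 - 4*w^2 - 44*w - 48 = (w - 3)*(w^3 + 8*w^2 + 20*w + 16) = (w - 3)*(w + 2)*(w^2 + 6*w + 8) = (w - 3)*(w + 2)*(w + 4)*(w + 2)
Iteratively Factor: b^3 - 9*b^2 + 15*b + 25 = (b + 1)*(b^2 - 10*b + 25) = (b - 5)*(b + 1)*(b - 5)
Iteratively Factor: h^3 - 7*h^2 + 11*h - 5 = (h - 5)*(h^2 - 2*h + 1) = (h - 5)*(h - 1)*(h - 1)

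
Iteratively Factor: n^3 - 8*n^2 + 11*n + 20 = (n + 1)*(n^2 - 9*n + 20) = (n - 4)*(n + 1)*(n - 5)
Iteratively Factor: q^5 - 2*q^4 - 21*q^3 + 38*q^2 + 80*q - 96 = (q + 4)*(q^4 - 6*q^3 + 3*q^2 + 26*q - 24) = (q - 3)*(q + 4)*(q^3 - 3*q^2 - 6*q + 8) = (q - 3)*(q + 2)*(q + 4)*(q^2 - 5*q + 4) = (q - 3)*(q - 1)*(q + 2)*(q + 4)*(q - 4)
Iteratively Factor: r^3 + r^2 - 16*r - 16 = (r + 1)*(r^2 - 16) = (r + 1)*(r + 4)*(r - 4)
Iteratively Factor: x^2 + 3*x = (x + 3)*(x)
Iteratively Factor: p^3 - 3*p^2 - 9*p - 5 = (p - 5)*(p^2 + 2*p + 1) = (p - 5)*(p + 1)*(p + 1)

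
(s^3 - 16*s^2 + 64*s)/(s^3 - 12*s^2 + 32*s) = (s - 8)/(s - 4)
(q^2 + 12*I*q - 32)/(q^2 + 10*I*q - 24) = (q + 8*I)/(q + 6*I)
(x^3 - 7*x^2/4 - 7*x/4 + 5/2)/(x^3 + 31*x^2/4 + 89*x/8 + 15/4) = 2*(x^2 - 3*x + 2)/(2*x^2 + 13*x + 6)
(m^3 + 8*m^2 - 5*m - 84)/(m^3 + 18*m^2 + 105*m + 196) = (m - 3)/(m + 7)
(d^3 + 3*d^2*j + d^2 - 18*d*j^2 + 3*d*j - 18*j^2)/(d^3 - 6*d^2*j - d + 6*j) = (d^2 + 3*d*j - 18*j^2)/(d^2 - 6*d*j - d + 6*j)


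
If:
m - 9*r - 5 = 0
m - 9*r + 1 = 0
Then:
No Solution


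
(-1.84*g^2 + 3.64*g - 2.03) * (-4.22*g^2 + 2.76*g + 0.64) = 7.7648*g^4 - 20.4392*g^3 + 17.4354*g^2 - 3.2732*g - 1.2992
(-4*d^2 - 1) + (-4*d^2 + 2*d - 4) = -8*d^2 + 2*d - 5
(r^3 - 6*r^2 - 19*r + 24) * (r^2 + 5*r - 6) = r^5 - r^4 - 55*r^3 - 35*r^2 + 234*r - 144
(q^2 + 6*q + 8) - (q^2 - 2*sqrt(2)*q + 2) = 2*sqrt(2)*q + 6*q + 6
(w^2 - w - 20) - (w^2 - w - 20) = 0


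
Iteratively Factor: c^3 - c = (c + 1)*(c^2 - c) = (c - 1)*(c + 1)*(c)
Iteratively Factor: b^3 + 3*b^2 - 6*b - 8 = (b + 1)*(b^2 + 2*b - 8) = (b + 1)*(b + 4)*(b - 2)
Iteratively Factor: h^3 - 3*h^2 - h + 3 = (h - 1)*(h^2 - 2*h - 3) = (h - 1)*(h + 1)*(h - 3)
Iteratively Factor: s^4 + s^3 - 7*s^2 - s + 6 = (s - 1)*(s^3 + 2*s^2 - 5*s - 6) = (s - 1)*(s + 3)*(s^2 - s - 2) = (s - 1)*(s + 1)*(s + 3)*(s - 2)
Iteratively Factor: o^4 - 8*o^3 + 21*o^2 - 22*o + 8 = (o - 4)*(o^3 - 4*o^2 + 5*o - 2) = (o - 4)*(o - 1)*(o^2 - 3*o + 2) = (o - 4)*(o - 1)^2*(o - 2)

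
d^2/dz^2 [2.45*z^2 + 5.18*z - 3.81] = 4.90000000000000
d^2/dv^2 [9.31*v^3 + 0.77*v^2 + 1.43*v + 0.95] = 55.86*v + 1.54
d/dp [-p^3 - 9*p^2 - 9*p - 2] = -3*p^2 - 18*p - 9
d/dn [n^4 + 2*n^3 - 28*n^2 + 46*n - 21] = 4*n^3 + 6*n^2 - 56*n + 46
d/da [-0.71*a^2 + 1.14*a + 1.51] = 1.14 - 1.42*a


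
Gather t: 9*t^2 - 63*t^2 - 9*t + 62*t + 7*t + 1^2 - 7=-54*t^2 + 60*t - 6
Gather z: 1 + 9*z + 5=9*z + 6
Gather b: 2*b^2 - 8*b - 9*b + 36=2*b^2 - 17*b + 36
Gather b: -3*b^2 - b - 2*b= -3*b^2 - 3*b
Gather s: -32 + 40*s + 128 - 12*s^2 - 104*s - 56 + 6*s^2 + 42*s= -6*s^2 - 22*s + 40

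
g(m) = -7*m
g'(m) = -7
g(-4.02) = 28.14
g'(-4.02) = -7.00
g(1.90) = -13.30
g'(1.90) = -7.00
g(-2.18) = 15.26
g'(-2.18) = -7.00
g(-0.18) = 1.26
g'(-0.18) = -7.00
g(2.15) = -15.05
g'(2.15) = -7.00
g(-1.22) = 8.54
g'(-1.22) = -7.00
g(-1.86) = 13.02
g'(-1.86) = -7.00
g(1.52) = -10.64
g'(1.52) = -7.00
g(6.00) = -42.00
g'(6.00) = -7.00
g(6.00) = -42.00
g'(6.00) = -7.00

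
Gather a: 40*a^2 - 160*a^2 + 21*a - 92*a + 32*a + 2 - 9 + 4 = -120*a^2 - 39*a - 3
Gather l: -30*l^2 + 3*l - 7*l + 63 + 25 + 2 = -30*l^2 - 4*l + 90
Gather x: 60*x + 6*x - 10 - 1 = 66*x - 11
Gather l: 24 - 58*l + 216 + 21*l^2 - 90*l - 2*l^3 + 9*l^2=-2*l^3 + 30*l^2 - 148*l + 240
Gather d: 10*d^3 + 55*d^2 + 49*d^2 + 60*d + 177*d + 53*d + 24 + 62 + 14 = 10*d^3 + 104*d^2 + 290*d + 100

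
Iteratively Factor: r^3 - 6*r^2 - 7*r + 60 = (r - 4)*(r^2 - 2*r - 15) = (r - 4)*(r + 3)*(r - 5)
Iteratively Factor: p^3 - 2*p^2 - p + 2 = (p + 1)*(p^2 - 3*p + 2) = (p - 2)*(p + 1)*(p - 1)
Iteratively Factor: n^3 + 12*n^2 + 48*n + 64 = (n + 4)*(n^2 + 8*n + 16) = (n + 4)^2*(n + 4)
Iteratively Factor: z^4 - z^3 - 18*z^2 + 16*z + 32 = (z - 2)*(z^3 + z^2 - 16*z - 16) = (z - 2)*(z + 1)*(z^2 - 16) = (z - 2)*(z + 1)*(z + 4)*(z - 4)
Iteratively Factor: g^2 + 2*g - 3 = (g + 3)*(g - 1)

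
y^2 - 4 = (y - 2)*(y + 2)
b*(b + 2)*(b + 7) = b^3 + 9*b^2 + 14*b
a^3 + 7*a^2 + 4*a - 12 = (a - 1)*(a + 2)*(a + 6)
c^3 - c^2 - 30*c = c*(c - 6)*(c + 5)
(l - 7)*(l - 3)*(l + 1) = l^3 - 9*l^2 + 11*l + 21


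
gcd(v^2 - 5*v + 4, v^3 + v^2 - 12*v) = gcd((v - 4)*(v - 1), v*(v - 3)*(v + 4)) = 1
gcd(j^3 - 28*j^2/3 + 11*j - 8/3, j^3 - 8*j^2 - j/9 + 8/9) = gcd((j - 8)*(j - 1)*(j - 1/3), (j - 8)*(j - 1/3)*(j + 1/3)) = j^2 - 25*j/3 + 8/3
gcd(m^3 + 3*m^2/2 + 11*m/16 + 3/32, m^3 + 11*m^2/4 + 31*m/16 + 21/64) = m^2 + m + 3/16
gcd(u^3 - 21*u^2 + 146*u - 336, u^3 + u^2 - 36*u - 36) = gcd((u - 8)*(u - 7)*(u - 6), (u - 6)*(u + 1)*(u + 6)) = u - 6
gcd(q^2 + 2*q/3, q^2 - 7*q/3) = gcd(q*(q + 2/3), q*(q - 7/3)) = q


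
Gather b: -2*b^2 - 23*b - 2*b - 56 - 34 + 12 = -2*b^2 - 25*b - 78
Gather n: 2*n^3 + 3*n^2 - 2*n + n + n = 2*n^3 + 3*n^2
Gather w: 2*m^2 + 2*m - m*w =2*m^2 - m*w + 2*m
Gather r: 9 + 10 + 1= 20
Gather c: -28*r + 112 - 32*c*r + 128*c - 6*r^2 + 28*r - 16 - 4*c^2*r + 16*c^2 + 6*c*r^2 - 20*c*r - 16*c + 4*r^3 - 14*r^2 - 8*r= c^2*(16 - 4*r) + c*(6*r^2 - 52*r + 112) + 4*r^3 - 20*r^2 - 8*r + 96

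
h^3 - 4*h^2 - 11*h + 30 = (h - 5)*(h - 2)*(h + 3)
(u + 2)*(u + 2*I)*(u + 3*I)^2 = u^4 + 2*u^3 + 8*I*u^3 - 21*u^2 + 16*I*u^2 - 42*u - 18*I*u - 36*I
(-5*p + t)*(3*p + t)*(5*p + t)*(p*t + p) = -75*p^4*t - 75*p^4 - 25*p^3*t^2 - 25*p^3*t + 3*p^2*t^3 + 3*p^2*t^2 + p*t^4 + p*t^3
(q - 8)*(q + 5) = q^2 - 3*q - 40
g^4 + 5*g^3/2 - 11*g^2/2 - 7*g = g*(g - 2)*(g + 1)*(g + 7/2)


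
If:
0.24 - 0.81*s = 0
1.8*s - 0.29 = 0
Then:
No Solution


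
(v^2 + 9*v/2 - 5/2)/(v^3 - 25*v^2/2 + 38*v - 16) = (v + 5)/(v^2 - 12*v + 32)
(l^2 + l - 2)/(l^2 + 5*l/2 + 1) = 2*(l - 1)/(2*l + 1)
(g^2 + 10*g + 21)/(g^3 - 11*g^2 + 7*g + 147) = (g + 7)/(g^2 - 14*g + 49)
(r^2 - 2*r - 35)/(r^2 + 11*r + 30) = (r - 7)/(r + 6)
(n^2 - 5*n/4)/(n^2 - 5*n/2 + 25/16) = 4*n/(4*n - 5)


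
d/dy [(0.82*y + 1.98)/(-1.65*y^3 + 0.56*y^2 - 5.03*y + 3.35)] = (2.706*y^3 + 9.3418*y^2 - 2.2176*y + 12.7064)/(2.7225*y^6 - 1.848*y^5 + 16.9126*y^4 - 16.6886*y^3 + 29.0529*y^2 - 33.701*y + 11.2225)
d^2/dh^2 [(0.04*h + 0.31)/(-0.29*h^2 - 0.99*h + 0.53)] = (-(0.04*h + 0.31)*(0.58*h + 0.99)*(1.16*h + 1.98) + (0.0696*h + 0.259)*(0.29*h^2 + 0.99*h - 0.53))/(0.29*h^2 + 0.99*h - 0.53)^3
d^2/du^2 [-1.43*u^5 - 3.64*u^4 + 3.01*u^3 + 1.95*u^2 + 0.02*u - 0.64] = -28.6*u^3 - 43.68*u^2 + 18.06*u + 3.9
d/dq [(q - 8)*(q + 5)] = 2*q - 3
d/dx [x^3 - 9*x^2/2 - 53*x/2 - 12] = 3*x^2 - 9*x - 53/2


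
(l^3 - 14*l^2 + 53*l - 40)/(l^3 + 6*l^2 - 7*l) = (l^2 - 13*l + 40)/(l*(l + 7))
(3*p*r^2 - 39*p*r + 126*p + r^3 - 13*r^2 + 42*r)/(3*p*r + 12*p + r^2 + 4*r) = (r^2 - 13*r + 42)/(r + 4)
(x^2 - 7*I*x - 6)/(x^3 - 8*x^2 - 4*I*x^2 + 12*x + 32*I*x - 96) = (x - I)/(x^2 + 2*x*(-4 + I) - 16*I)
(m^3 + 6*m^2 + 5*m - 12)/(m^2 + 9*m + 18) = (m^2 + 3*m - 4)/(m + 6)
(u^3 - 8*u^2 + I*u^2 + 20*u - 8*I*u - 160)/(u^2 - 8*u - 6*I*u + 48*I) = (u^2 + I*u + 20)/(u - 6*I)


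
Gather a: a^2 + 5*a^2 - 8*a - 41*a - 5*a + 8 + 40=6*a^2 - 54*a + 48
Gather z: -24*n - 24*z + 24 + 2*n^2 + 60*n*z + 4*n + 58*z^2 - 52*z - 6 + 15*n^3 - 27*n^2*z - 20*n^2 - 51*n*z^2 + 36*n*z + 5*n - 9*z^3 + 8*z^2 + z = 15*n^3 - 18*n^2 - 15*n - 9*z^3 + z^2*(66 - 51*n) + z*(-27*n^2 + 96*n - 75) + 18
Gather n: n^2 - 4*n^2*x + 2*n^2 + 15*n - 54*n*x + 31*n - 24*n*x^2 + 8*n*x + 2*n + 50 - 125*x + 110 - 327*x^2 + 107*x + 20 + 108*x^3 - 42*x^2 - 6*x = n^2*(3 - 4*x) + n*(-24*x^2 - 46*x + 48) + 108*x^3 - 369*x^2 - 24*x + 180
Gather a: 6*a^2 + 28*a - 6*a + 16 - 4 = 6*a^2 + 22*a + 12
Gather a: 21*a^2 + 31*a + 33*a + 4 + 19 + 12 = 21*a^2 + 64*a + 35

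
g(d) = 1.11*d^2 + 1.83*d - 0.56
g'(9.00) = 21.81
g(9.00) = 105.82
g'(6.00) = 15.15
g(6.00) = 50.38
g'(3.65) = 9.93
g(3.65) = 20.91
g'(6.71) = 16.73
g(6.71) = 61.70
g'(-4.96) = -9.18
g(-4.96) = 17.67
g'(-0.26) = 1.25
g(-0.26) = -0.96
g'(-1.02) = -0.43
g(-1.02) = -1.27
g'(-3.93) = -6.89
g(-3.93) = 9.39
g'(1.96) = 6.18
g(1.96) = 7.29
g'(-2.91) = -4.63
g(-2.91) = 3.51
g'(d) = 2.22*d + 1.83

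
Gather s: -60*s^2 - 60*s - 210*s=-60*s^2 - 270*s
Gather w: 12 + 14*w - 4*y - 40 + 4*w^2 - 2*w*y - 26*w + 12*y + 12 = 4*w^2 + w*(-2*y - 12) + 8*y - 16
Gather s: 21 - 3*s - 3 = 18 - 3*s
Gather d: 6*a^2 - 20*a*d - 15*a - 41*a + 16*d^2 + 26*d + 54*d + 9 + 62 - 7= 6*a^2 - 56*a + 16*d^2 + d*(80 - 20*a) + 64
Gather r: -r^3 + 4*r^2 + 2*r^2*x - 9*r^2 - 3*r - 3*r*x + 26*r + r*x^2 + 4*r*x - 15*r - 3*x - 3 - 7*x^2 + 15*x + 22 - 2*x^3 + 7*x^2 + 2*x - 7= -r^3 + r^2*(2*x - 5) + r*(x^2 + x + 8) - 2*x^3 + 14*x + 12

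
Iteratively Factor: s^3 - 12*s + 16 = (s - 2)*(s^2 + 2*s - 8) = (s - 2)^2*(s + 4)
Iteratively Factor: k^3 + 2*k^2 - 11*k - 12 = (k - 3)*(k^2 + 5*k + 4) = (k - 3)*(k + 1)*(k + 4)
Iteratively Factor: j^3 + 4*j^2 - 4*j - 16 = (j - 2)*(j^2 + 6*j + 8) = (j - 2)*(j + 2)*(j + 4)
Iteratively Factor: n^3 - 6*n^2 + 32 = (n - 4)*(n^2 - 2*n - 8) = (n - 4)^2*(n + 2)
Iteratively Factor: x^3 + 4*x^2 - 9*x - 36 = (x - 3)*(x^2 + 7*x + 12) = (x - 3)*(x + 3)*(x + 4)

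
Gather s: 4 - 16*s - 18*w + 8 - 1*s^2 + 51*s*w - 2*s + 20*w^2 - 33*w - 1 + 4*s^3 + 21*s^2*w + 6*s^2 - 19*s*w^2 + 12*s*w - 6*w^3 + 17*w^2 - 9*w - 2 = 4*s^3 + s^2*(21*w + 5) + s*(-19*w^2 + 63*w - 18) - 6*w^3 + 37*w^2 - 60*w + 9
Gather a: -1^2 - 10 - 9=-20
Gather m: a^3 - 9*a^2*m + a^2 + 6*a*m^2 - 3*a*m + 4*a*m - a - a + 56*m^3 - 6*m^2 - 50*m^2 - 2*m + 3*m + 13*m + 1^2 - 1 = a^3 + a^2 - 2*a + 56*m^3 + m^2*(6*a - 56) + m*(-9*a^2 + a + 14)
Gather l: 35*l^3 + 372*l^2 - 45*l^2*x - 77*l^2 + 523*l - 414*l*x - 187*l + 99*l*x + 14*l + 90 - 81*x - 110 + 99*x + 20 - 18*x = 35*l^3 + l^2*(295 - 45*x) + l*(350 - 315*x)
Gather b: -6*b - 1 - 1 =-6*b - 2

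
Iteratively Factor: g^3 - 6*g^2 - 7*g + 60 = (g - 5)*(g^2 - g - 12) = (g - 5)*(g + 3)*(g - 4)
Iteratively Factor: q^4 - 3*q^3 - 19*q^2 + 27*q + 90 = (q - 3)*(q^3 - 19*q - 30) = (q - 3)*(q + 3)*(q^2 - 3*q - 10) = (q - 3)*(q + 2)*(q + 3)*(q - 5)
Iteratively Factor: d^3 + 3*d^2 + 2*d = (d + 1)*(d^2 + 2*d) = d*(d + 1)*(d + 2)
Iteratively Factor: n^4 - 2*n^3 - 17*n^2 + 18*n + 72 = (n - 3)*(n^3 + n^2 - 14*n - 24) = (n - 3)*(n + 2)*(n^2 - n - 12) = (n - 3)*(n + 2)*(n + 3)*(n - 4)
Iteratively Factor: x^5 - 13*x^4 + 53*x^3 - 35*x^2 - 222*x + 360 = (x - 4)*(x^4 - 9*x^3 + 17*x^2 + 33*x - 90) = (x - 4)*(x + 2)*(x^3 - 11*x^2 + 39*x - 45) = (x - 4)*(x - 3)*(x + 2)*(x^2 - 8*x + 15) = (x - 4)*(x - 3)^2*(x + 2)*(x - 5)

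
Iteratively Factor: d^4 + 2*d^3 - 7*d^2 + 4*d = (d + 4)*(d^3 - 2*d^2 + d) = (d - 1)*(d + 4)*(d^2 - d) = d*(d - 1)*(d + 4)*(d - 1)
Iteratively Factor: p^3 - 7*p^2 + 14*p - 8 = (p - 1)*(p^2 - 6*p + 8) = (p - 2)*(p - 1)*(p - 4)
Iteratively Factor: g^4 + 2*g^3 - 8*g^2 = (g - 2)*(g^3 + 4*g^2) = (g - 2)*(g + 4)*(g^2) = g*(g - 2)*(g + 4)*(g)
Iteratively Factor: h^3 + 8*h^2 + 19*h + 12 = (h + 3)*(h^2 + 5*h + 4) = (h + 1)*(h + 3)*(h + 4)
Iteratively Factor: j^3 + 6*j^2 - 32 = (j - 2)*(j^2 + 8*j + 16) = (j - 2)*(j + 4)*(j + 4)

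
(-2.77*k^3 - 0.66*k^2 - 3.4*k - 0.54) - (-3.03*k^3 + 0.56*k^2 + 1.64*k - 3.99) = 0.26*k^3 - 1.22*k^2 - 5.04*k + 3.45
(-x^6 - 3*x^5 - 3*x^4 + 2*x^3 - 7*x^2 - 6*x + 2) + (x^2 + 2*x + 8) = -x^6 - 3*x^5 - 3*x^4 + 2*x^3 - 6*x^2 - 4*x + 10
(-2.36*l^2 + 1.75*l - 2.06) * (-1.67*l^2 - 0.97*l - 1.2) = 3.9412*l^4 - 0.6333*l^3 + 4.5747*l^2 - 0.1018*l + 2.472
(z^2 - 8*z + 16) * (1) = z^2 - 8*z + 16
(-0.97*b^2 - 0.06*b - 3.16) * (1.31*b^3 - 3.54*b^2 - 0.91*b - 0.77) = -1.2707*b^5 + 3.3552*b^4 - 3.0445*b^3 + 11.9879*b^2 + 2.9218*b + 2.4332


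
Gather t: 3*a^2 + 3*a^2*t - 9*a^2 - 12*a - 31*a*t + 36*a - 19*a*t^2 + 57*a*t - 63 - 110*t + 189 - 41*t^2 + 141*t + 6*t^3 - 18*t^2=-6*a^2 + 24*a + 6*t^3 + t^2*(-19*a - 59) + t*(3*a^2 + 26*a + 31) + 126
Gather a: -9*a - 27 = -9*a - 27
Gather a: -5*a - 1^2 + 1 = -5*a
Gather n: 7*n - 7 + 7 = 7*n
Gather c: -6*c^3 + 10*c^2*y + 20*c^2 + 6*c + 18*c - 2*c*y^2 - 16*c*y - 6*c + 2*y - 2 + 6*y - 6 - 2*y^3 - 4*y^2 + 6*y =-6*c^3 + c^2*(10*y + 20) + c*(-2*y^2 - 16*y + 18) - 2*y^3 - 4*y^2 + 14*y - 8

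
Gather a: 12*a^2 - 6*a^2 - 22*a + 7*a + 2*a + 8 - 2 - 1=6*a^2 - 13*a + 5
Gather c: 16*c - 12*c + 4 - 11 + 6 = 4*c - 1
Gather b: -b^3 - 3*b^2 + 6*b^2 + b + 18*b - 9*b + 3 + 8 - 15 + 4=-b^3 + 3*b^2 + 10*b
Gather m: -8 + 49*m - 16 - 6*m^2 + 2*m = -6*m^2 + 51*m - 24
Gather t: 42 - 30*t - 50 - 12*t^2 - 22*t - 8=-12*t^2 - 52*t - 16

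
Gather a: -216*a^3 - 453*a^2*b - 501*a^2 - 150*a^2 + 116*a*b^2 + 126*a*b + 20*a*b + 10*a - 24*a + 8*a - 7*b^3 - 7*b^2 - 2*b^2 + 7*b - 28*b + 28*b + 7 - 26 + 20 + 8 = -216*a^3 + a^2*(-453*b - 651) + a*(116*b^2 + 146*b - 6) - 7*b^3 - 9*b^2 + 7*b + 9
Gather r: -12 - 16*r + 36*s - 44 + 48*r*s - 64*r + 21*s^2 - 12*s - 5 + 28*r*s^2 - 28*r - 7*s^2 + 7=r*(28*s^2 + 48*s - 108) + 14*s^2 + 24*s - 54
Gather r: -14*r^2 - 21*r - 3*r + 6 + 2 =-14*r^2 - 24*r + 8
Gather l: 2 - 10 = -8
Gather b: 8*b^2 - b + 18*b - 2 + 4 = 8*b^2 + 17*b + 2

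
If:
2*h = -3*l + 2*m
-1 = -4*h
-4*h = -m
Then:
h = 1/4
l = 1/2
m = 1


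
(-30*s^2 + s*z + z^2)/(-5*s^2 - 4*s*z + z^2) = (6*s + z)/(s + z)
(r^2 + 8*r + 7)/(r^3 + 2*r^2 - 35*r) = (r + 1)/(r*(r - 5))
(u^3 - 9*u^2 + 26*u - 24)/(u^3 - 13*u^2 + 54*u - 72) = (u - 2)/(u - 6)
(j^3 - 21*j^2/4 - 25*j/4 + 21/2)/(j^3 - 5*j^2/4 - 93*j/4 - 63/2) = (j - 1)/(j + 3)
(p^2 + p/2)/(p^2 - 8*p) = (p + 1/2)/(p - 8)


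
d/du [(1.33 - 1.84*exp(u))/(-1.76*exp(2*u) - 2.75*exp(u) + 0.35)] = (-3.2384*exp(2*u) + 4.6816*exp(u) + 3.0135)*exp(u)/(3.0976*exp(4*u) + 9.68*exp(3*u) + 6.3305*exp(2*u) - 1.925*exp(u) + 0.1225)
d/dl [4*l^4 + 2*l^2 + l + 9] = 16*l^3 + 4*l + 1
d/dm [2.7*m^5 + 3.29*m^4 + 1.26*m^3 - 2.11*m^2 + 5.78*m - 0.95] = 13.5*m^4 + 13.16*m^3 + 3.78*m^2 - 4.22*m + 5.78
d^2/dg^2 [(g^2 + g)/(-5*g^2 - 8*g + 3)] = 6*(5*g^3 - 15*g^2 - 15*g - 11)/(125*g^6 + 600*g^5 + 735*g^4 - 208*g^3 - 441*g^2 + 216*g - 27)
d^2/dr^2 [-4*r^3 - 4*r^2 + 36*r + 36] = -24*r - 8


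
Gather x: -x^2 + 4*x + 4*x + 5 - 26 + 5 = -x^2 + 8*x - 16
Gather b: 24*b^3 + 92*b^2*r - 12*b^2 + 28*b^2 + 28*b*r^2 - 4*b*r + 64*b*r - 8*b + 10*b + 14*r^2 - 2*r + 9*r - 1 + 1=24*b^3 + b^2*(92*r + 16) + b*(28*r^2 + 60*r + 2) + 14*r^2 + 7*r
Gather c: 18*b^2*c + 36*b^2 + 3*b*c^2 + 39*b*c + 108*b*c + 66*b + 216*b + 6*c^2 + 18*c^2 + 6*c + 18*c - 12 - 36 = 36*b^2 + 282*b + c^2*(3*b + 24) + c*(18*b^2 + 147*b + 24) - 48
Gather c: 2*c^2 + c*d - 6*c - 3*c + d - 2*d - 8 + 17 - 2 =2*c^2 + c*(d - 9) - d + 7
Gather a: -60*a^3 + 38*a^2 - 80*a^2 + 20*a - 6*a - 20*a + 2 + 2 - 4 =-60*a^3 - 42*a^2 - 6*a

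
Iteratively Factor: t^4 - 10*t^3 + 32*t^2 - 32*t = (t - 4)*(t^3 - 6*t^2 + 8*t) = (t - 4)*(t - 2)*(t^2 - 4*t) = t*(t - 4)*(t - 2)*(t - 4)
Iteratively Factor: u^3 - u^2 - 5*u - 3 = (u - 3)*(u^2 + 2*u + 1) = (u - 3)*(u + 1)*(u + 1)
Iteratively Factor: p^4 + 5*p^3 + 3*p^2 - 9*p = (p - 1)*(p^3 + 6*p^2 + 9*p) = p*(p - 1)*(p^2 + 6*p + 9) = p*(p - 1)*(p + 3)*(p + 3)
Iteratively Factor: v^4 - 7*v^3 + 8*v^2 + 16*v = (v)*(v^3 - 7*v^2 + 8*v + 16) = v*(v - 4)*(v^2 - 3*v - 4) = v*(v - 4)^2*(v + 1)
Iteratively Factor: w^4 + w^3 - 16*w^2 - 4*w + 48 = (w + 2)*(w^3 - w^2 - 14*w + 24) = (w - 2)*(w + 2)*(w^2 + w - 12) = (w - 2)*(w + 2)*(w + 4)*(w - 3)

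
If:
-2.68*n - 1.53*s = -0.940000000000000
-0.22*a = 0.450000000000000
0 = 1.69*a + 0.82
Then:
No Solution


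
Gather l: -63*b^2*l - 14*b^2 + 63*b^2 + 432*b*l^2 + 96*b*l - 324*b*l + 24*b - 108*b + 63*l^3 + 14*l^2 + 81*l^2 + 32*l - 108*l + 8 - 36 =49*b^2 - 84*b + 63*l^3 + l^2*(432*b + 95) + l*(-63*b^2 - 228*b - 76) - 28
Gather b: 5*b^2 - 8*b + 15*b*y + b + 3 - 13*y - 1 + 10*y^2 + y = 5*b^2 + b*(15*y - 7) + 10*y^2 - 12*y + 2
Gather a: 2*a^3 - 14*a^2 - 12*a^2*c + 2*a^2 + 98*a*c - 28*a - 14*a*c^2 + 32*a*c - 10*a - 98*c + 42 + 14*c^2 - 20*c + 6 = 2*a^3 + a^2*(-12*c - 12) + a*(-14*c^2 + 130*c - 38) + 14*c^2 - 118*c + 48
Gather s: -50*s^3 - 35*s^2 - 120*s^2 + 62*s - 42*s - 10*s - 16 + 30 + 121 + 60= -50*s^3 - 155*s^2 + 10*s + 195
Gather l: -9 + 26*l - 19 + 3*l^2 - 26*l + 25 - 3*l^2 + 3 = 0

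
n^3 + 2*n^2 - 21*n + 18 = (n - 3)*(n - 1)*(n + 6)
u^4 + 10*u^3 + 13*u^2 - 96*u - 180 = (u - 3)*(u + 2)*(u + 5)*(u + 6)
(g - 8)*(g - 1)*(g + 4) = g^3 - 5*g^2 - 28*g + 32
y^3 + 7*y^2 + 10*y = y*(y + 2)*(y + 5)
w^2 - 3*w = w*(w - 3)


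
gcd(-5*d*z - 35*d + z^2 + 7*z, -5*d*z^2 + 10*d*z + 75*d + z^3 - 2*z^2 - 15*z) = -5*d + z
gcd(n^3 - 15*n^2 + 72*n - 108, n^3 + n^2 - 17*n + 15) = n - 3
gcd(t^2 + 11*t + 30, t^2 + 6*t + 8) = 1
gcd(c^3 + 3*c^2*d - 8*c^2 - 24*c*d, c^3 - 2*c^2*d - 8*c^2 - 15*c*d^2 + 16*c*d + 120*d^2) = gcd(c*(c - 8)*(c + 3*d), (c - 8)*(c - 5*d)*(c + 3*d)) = c^2 + 3*c*d - 8*c - 24*d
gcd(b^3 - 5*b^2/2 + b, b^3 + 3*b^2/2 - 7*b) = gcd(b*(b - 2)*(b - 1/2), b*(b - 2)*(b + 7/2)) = b^2 - 2*b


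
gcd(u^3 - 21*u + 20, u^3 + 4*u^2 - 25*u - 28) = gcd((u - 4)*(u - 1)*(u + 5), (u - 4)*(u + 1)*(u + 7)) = u - 4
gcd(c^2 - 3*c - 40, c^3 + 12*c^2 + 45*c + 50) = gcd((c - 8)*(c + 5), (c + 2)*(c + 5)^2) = c + 5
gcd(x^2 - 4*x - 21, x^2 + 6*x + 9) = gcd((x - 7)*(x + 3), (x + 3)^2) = x + 3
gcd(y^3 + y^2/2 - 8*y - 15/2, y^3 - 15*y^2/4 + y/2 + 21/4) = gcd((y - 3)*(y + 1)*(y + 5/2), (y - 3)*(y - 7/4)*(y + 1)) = y^2 - 2*y - 3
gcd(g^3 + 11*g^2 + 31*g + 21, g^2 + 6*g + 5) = g + 1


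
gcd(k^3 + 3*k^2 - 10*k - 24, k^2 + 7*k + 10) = k + 2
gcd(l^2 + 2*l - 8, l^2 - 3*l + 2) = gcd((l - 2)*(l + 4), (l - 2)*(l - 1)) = l - 2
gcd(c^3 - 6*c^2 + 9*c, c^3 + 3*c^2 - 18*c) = c^2 - 3*c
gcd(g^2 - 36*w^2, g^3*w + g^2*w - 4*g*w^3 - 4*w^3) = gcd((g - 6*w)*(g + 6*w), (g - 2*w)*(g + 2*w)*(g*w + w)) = 1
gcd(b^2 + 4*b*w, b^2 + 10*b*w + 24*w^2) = b + 4*w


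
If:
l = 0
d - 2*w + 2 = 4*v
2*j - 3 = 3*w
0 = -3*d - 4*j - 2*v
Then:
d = -10*w/7 - 2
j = 3*w/2 + 3/2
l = 0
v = -6*w/7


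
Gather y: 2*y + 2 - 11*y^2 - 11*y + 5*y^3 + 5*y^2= 5*y^3 - 6*y^2 - 9*y + 2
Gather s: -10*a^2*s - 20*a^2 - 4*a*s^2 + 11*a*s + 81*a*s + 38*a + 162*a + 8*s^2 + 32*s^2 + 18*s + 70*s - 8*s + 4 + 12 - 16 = -20*a^2 + 200*a + s^2*(40 - 4*a) + s*(-10*a^2 + 92*a + 80)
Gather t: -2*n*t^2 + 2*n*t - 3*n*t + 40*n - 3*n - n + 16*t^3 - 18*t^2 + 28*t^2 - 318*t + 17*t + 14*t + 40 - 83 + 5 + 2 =36*n + 16*t^3 + t^2*(10 - 2*n) + t*(-n - 287) - 36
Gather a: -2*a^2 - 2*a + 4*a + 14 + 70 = -2*a^2 + 2*a + 84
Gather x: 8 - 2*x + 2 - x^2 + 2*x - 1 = 9 - x^2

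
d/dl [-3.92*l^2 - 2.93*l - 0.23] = -7.84*l - 2.93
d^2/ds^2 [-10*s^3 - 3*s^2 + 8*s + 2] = -60*s - 6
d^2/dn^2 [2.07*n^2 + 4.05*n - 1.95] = 4.14000000000000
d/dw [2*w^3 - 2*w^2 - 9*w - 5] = 6*w^2 - 4*w - 9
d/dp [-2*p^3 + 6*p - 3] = 6 - 6*p^2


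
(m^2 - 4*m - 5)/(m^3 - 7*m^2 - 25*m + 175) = (m + 1)/(m^2 - 2*m - 35)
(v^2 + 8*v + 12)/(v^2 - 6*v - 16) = (v + 6)/(v - 8)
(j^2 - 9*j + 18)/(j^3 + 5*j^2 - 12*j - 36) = (j - 6)/(j^2 + 8*j + 12)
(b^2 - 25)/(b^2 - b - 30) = (b - 5)/(b - 6)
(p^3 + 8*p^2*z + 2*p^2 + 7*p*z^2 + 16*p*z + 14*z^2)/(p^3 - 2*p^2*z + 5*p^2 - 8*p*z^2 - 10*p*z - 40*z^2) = (-p^3 - 8*p^2*z - 2*p^2 - 7*p*z^2 - 16*p*z - 14*z^2)/(-p^3 + 2*p^2*z - 5*p^2 + 8*p*z^2 + 10*p*z + 40*z^2)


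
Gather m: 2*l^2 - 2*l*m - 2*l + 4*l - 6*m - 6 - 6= 2*l^2 + 2*l + m*(-2*l - 6) - 12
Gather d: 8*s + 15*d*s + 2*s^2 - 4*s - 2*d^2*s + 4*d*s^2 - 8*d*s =-2*d^2*s + d*(4*s^2 + 7*s) + 2*s^2 + 4*s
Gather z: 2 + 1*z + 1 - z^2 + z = -z^2 + 2*z + 3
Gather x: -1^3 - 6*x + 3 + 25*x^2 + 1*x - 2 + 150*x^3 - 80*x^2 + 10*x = 150*x^3 - 55*x^2 + 5*x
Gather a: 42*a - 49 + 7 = 42*a - 42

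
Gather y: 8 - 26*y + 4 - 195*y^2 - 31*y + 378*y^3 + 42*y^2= 378*y^3 - 153*y^2 - 57*y + 12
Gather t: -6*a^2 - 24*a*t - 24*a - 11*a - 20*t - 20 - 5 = -6*a^2 - 35*a + t*(-24*a - 20) - 25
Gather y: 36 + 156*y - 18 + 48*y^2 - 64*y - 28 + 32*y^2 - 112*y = 80*y^2 - 20*y - 10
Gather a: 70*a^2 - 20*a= 70*a^2 - 20*a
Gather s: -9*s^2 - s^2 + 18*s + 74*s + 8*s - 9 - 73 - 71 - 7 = -10*s^2 + 100*s - 160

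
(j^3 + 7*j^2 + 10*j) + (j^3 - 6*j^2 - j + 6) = 2*j^3 + j^2 + 9*j + 6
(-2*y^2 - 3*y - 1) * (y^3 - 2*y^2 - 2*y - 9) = -2*y^5 + y^4 + 9*y^3 + 26*y^2 + 29*y + 9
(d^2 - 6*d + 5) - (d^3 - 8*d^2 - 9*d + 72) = -d^3 + 9*d^2 + 3*d - 67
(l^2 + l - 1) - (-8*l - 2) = l^2 + 9*l + 1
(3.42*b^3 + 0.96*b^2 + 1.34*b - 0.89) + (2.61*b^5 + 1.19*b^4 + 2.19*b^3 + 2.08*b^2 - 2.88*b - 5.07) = 2.61*b^5 + 1.19*b^4 + 5.61*b^3 + 3.04*b^2 - 1.54*b - 5.96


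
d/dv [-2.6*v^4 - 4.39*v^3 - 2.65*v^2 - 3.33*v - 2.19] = -10.4*v^3 - 13.17*v^2 - 5.3*v - 3.33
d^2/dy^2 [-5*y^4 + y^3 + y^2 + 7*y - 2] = -60*y^2 + 6*y + 2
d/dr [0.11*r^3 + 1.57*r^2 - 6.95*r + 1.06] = 0.33*r^2 + 3.14*r - 6.95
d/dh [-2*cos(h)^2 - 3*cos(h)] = (4*cos(h) + 3)*sin(h)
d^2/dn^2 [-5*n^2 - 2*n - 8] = -10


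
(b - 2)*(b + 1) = b^2 - b - 2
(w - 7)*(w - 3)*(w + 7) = w^3 - 3*w^2 - 49*w + 147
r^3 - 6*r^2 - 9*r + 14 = (r - 7)*(r - 1)*(r + 2)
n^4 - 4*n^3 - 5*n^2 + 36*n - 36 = (n - 3)*(n - 2)^2*(n + 3)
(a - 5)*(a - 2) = a^2 - 7*a + 10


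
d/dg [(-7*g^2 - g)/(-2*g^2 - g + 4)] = (5*g^2 - 56*g - 4)/(4*g^4 + 4*g^3 - 15*g^2 - 8*g + 16)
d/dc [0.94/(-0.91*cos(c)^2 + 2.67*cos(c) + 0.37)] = (2.5098 - 1.7108*cos(c))*sin(c)/(-0.91*cos(c)^2 + 2.67*cos(c) + 0.37)^2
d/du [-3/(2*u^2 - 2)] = 3*u/(u^2 - 1)^2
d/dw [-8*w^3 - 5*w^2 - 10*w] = -24*w^2 - 10*w - 10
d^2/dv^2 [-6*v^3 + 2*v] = -36*v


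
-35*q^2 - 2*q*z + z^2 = (-7*q + z)*(5*q + z)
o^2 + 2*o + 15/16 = (o + 3/4)*(o + 5/4)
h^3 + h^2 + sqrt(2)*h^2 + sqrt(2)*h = h*(h + 1)*(h + sqrt(2))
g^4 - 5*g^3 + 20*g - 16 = (g - 4)*(g - 2)*(g - 1)*(g + 2)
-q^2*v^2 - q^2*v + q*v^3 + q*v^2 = v*(-q + v)*(q*v + q)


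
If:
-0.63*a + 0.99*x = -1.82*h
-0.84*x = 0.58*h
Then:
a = -2.61247947454844*x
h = -1.44827586206897*x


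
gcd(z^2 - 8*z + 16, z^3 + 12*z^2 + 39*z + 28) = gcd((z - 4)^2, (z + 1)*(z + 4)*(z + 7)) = 1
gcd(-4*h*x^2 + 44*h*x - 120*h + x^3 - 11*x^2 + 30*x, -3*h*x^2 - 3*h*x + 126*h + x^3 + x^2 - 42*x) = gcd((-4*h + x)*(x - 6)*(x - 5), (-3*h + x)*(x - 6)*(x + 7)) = x - 6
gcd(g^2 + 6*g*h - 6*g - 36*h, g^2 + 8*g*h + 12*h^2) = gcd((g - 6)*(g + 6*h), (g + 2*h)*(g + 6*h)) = g + 6*h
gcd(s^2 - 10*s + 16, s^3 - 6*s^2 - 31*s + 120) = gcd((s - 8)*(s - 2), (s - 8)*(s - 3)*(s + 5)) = s - 8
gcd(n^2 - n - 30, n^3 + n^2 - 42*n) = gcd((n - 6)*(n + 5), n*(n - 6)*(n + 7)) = n - 6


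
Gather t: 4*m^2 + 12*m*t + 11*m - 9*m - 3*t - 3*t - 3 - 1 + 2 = 4*m^2 + 2*m + t*(12*m - 6) - 2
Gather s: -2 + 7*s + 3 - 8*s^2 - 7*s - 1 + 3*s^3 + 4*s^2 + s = 3*s^3 - 4*s^2 + s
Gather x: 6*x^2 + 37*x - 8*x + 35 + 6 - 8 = 6*x^2 + 29*x + 33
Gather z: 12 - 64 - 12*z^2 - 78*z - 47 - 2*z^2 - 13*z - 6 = -14*z^2 - 91*z - 105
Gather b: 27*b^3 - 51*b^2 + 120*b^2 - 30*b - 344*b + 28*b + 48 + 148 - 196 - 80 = 27*b^3 + 69*b^2 - 346*b - 80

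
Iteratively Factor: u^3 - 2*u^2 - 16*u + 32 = (u + 4)*(u^2 - 6*u + 8) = (u - 2)*(u + 4)*(u - 4)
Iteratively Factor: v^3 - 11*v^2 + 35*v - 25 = (v - 1)*(v^2 - 10*v + 25) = (v - 5)*(v - 1)*(v - 5)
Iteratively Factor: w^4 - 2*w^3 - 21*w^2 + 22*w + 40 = (w + 1)*(w^3 - 3*w^2 - 18*w + 40) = (w + 1)*(w + 4)*(w^2 - 7*w + 10) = (w - 2)*(w + 1)*(w + 4)*(w - 5)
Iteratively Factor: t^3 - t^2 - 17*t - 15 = (t + 1)*(t^2 - 2*t - 15) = (t + 1)*(t + 3)*(t - 5)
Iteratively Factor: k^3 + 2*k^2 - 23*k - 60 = (k + 3)*(k^2 - k - 20) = (k - 5)*(k + 3)*(k + 4)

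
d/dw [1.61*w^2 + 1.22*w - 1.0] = 3.22*w + 1.22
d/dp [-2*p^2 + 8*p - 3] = 8 - 4*p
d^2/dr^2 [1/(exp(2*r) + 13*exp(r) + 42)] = (2*(2*exp(r) + 13)^2*exp(r) - (4*exp(r) + 13)*(exp(2*r) + 13*exp(r) + 42))*exp(r)/(exp(2*r) + 13*exp(r) + 42)^3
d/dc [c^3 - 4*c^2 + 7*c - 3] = 3*c^2 - 8*c + 7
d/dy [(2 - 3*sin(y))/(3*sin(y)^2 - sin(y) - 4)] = (9*sin(y)^2 - 12*sin(y) + 14)*cos(y)/(-3*sin(y)^2 + sin(y) + 4)^2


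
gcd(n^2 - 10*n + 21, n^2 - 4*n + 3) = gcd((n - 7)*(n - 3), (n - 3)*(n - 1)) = n - 3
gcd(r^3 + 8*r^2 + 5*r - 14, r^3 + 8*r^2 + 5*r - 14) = r^3 + 8*r^2 + 5*r - 14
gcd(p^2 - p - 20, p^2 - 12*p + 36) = 1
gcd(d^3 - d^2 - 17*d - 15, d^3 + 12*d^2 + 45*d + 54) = d + 3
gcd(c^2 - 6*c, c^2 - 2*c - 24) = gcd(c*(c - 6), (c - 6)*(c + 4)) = c - 6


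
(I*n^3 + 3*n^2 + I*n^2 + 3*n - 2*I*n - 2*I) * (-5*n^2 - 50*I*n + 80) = -5*I*n^5 + 35*n^4 - 5*I*n^4 + 35*n^3 - 60*I*n^3 + 140*n^2 - 60*I*n^2 + 140*n - 160*I*n - 160*I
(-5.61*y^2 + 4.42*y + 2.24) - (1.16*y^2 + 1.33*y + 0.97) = -6.77*y^2 + 3.09*y + 1.27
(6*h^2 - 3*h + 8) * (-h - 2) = -6*h^3 - 9*h^2 - 2*h - 16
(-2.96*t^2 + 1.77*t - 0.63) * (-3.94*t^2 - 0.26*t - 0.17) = 11.6624*t^4 - 6.2042*t^3 + 2.5252*t^2 - 0.1371*t + 0.1071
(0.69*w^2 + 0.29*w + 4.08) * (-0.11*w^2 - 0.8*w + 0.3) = -0.0759*w^4 - 0.5839*w^3 - 0.4738*w^2 - 3.177*w + 1.224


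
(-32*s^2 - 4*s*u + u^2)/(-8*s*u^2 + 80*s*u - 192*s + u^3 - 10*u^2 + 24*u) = (4*s + u)/(u^2 - 10*u + 24)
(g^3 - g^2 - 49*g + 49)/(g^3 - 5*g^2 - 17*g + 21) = (g + 7)/(g + 3)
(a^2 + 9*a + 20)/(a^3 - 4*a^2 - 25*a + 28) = (a + 5)/(a^2 - 8*a + 7)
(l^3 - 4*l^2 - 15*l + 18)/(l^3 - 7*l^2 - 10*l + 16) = (l^2 - 3*l - 18)/(l^2 - 6*l - 16)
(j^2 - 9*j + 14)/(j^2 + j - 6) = (j - 7)/(j + 3)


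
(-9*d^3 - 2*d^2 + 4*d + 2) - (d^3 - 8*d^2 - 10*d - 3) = -10*d^3 + 6*d^2 + 14*d + 5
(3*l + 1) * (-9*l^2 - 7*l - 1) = -27*l^3 - 30*l^2 - 10*l - 1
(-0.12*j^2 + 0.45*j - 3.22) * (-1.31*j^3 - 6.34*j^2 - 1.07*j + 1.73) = 0.1572*j^5 + 0.1713*j^4 + 1.4936*j^3 + 19.7257*j^2 + 4.2239*j - 5.5706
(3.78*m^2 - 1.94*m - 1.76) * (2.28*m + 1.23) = 8.6184*m^3 + 0.2262*m^2 - 6.399*m - 2.1648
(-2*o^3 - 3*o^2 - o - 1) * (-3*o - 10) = 6*o^4 + 29*o^3 + 33*o^2 + 13*o + 10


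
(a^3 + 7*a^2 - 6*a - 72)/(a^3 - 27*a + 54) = (a + 4)/(a - 3)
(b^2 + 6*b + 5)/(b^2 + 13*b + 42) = (b^2 + 6*b + 5)/(b^2 + 13*b + 42)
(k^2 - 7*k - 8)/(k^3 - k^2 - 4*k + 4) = (k^2 - 7*k - 8)/(k^3 - k^2 - 4*k + 4)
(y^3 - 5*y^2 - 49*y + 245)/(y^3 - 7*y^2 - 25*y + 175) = (y + 7)/(y + 5)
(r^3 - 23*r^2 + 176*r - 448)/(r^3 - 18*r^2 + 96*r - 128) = (r - 7)/(r - 2)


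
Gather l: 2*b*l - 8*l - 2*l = l*(2*b - 10)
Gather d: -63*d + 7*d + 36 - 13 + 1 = 24 - 56*d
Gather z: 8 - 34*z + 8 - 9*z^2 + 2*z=-9*z^2 - 32*z + 16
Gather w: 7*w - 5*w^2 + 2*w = -5*w^2 + 9*w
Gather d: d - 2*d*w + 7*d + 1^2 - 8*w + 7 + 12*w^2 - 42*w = d*(8 - 2*w) + 12*w^2 - 50*w + 8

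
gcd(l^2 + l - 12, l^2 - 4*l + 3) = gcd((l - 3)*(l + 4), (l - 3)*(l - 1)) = l - 3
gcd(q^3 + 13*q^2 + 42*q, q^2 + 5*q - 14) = q + 7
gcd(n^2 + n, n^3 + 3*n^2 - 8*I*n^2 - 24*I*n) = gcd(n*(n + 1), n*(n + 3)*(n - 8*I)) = n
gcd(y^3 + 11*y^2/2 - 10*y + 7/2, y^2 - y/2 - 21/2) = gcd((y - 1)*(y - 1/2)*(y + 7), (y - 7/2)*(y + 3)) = 1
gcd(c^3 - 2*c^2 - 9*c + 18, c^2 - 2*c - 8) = 1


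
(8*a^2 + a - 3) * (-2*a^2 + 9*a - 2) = -16*a^4 + 70*a^3 - a^2 - 29*a + 6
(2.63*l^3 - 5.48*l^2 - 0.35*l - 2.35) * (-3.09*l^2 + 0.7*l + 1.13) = -8.1267*l^5 + 18.7742*l^4 + 0.2174*l^3 + 0.8241*l^2 - 2.0405*l - 2.6555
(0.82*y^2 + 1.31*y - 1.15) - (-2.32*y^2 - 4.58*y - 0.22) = 3.14*y^2 + 5.89*y - 0.93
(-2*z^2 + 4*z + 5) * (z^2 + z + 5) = -2*z^4 + 2*z^3 - z^2 + 25*z + 25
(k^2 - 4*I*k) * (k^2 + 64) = k^4 - 4*I*k^3 + 64*k^2 - 256*I*k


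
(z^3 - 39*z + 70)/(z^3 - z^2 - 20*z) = (z^2 + 5*z - 14)/(z*(z + 4))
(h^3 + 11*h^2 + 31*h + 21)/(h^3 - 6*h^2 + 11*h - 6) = (h^3 + 11*h^2 + 31*h + 21)/(h^3 - 6*h^2 + 11*h - 6)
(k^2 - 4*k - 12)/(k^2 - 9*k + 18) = (k + 2)/(k - 3)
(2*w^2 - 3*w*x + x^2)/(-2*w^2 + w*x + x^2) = (-2*w + x)/(2*w + x)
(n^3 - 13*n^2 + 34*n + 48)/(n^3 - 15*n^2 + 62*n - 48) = (n + 1)/(n - 1)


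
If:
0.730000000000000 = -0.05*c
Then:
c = -14.60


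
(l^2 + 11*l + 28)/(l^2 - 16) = (l + 7)/(l - 4)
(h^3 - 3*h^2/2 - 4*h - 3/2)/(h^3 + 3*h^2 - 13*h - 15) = (h + 1/2)/(h + 5)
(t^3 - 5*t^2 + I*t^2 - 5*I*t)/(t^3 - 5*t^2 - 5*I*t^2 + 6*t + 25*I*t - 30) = t/(t - 6*I)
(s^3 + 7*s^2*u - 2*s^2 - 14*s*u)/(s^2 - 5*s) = (s^2 + 7*s*u - 2*s - 14*u)/(s - 5)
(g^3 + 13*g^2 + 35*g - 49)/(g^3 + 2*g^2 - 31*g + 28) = (g + 7)/(g - 4)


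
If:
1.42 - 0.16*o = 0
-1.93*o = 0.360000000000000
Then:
No Solution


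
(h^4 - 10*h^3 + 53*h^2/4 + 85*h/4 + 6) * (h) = h^5 - 10*h^4 + 53*h^3/4 + 85*h^2/4 + 6*h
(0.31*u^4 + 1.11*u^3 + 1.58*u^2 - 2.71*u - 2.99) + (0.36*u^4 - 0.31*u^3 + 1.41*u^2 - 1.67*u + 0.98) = 0.67*u^4 + 0.8*u^3 + 2.99*u^2 - 4.38*u - 2.01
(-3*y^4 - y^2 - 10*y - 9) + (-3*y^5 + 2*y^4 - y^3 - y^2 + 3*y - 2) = -3*y^5 - y^4 - y^3 - 2*y^2 - 7*y - 11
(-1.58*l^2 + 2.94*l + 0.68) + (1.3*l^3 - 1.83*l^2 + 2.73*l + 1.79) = 1.3*l^3 - 3.41*l^2 + 5.67*l + 2.47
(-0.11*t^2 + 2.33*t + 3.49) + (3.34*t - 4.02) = -0.11*t^2 + 5.67*t - 0.529999999999999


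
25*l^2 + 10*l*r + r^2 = (5*l + r)^2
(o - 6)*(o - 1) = o^2 - 7*o + 6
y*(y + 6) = y^2 + 6*y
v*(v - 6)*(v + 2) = v^3 - 4*v^2 - 12*v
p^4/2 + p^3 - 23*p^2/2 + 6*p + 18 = (p/2 + 1/2)*(p - 3)*(p - 2)*(p + 6)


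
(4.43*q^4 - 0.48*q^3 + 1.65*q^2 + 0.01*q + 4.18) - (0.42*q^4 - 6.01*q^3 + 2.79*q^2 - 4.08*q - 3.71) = 4.01*q^4 + 5.53*q^3 - 1.14*q^2 + 4.09*q + 7.89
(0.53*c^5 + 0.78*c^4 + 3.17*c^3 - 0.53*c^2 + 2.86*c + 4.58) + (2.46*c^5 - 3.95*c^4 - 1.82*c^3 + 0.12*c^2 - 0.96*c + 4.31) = 2.99*c^5 - 3.17*c^4 + 1.35*c^3 - 0.41*c^2 + 1.9*c + 8.89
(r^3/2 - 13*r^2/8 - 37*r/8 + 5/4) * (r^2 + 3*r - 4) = r^5/2 - r^4/8 - 23*r^3/2 - 49*r^2/8 + 89*r/4 - 5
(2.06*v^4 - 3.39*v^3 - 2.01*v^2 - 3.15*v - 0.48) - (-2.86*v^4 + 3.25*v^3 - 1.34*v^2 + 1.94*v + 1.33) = 4.92*v^4 - 6.64*v^3 - 0.67*v^2 - 5.09*v - 1.81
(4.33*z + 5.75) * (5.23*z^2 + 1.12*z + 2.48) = 22.6459*z^3 + 34.9221*z^2 + 17.1784*z + 14.26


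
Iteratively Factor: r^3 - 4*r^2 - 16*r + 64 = (r - 4)*(r^2 - 16) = (r - 4)^2*(r + 4)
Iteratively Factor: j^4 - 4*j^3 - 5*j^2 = (j + 1)*(j^3 - 5*j^2) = (j - 5)*(j + 1)*(j^2) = j*(j - 5)*(j + 1)*(j)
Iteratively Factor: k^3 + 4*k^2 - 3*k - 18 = (k + 3)*(k^2 + k - 6) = (k + 3)^2*(k - 2)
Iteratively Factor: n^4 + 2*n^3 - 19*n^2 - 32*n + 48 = (n - 4)*(n^3 + 6*n^2 + 5*n - 12) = (n - 4)*(n + 4)*(n^2 + 2*n - 3) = (n - 4)*(n - 1)*(n + 4)*(n + 3)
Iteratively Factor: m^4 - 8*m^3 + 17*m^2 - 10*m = (m - 2)*(m^3 - 6*m^2 + 5*m) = m*(m - 2)*(m^2 - 6*m + 5) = m*(m - 2)*(m - 1)*(m - 5)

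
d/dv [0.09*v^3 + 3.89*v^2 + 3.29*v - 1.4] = 0.27*v^2 + 7.78*v + 3.29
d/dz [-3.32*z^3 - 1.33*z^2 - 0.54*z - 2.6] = -9.96*z^2 - 2.66*z - 0.54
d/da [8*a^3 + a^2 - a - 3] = 24*a^2 + 2*a - 1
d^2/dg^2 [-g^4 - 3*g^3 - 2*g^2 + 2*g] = -12*g^2 - 18*g - 4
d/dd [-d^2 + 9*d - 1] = 9 - 2*d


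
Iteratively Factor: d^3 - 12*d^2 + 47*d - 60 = (d - 5)*(d^2 - 7*d + 12) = (d - 5)*(d - 3)*(d - 4)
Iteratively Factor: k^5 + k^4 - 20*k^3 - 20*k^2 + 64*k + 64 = (k + 2)*(k^4 - k^3 - 18*k^2 + 16*k + 32) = (k - 2)*(k + 2)*(k^3 + k^2 - 16*k - 16) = (k - 2)*(k + 1)*(k + 2)*(k^2 - 16) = (k - 4)*(k - 2)*(k + 1)*(k + 2)*(k + 4)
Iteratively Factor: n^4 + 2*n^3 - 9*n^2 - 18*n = (n)*(n^3 + 2*n^2 - 9*n - 18) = n*(n + 2)*(n^2 - 9) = n*(n - 3)*(n + 2)*(n + 3)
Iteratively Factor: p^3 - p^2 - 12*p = (p + 3)*(p^2 - 4*p) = p*(p + 3)*(p - 4)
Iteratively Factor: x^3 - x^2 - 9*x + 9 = (x + 3)*(x^2 - 4*x + 3) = (x - 3)*(x + 3)*(x - 1)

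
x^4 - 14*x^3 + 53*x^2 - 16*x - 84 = (x - 7)*(x - 6)*(x - 2)*(x + 1)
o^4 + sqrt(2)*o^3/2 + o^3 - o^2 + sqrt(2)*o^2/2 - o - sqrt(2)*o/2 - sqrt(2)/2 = (o - 1)*(o + 1)^2*(o + sqrt(2)/2)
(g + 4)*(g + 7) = g^2 + 11*g + 28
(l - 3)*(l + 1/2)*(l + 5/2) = l^3 - 31*l/4 - 15/4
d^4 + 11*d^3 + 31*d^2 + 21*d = d*(d + 1)*(d + 3)*(d + 7)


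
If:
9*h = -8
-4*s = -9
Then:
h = -8/9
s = 9/4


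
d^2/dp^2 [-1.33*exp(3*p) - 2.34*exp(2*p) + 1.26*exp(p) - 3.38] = (-11.97*exp(2*p) - 9.36*exp(p) + 1.26)*exp(p)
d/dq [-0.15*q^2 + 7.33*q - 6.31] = 7.33 - 0.3*q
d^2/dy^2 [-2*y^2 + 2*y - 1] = -4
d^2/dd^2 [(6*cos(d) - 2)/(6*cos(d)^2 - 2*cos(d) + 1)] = 2*(243*(1 - cos(2*d))^2*cos(d) - 27*(1 - cos(2*d))^2 - 233*cos(d) + 13*cos(2*d) + 144*cos(3*d) - 54*cos(5*d) + 105)/(2*cos(d) - 3*cos(2*d) - 4)^3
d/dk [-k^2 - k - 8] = -2*k - 1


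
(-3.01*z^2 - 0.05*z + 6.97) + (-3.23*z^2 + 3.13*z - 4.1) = -6.24*z^2 + 3.08*z + 2.87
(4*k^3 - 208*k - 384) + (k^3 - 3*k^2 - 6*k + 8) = 5*k^3 - 3*k^2 - 214*k - 376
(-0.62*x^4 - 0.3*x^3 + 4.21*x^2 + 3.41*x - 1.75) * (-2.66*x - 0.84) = 1.6492*x^5 + 1.3188*x^4 - 10.9466*x^3 - 12.607*x^2 + 1.7906*x + 1.47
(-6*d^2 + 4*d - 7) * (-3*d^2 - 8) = 18*d^4 - 12*d^3 + 69*d^2 - 32*d + 56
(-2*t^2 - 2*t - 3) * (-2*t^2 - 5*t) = 4*t^4 + 14*t^3 + 16*t^2 + 15*t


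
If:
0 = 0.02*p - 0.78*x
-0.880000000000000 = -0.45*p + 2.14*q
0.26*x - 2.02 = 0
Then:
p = 303.00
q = 63.30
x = 7.77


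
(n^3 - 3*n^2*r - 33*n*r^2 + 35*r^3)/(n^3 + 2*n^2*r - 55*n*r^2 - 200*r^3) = (-n^2 + 8*n*r - 7*r^2)/(-n^2 + 3*n*r + 40*r^2)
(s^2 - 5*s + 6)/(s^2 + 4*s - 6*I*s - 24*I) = (s^2 - 5*s + 6)/(s^2 + s*(4 - 6*I) - 24*I)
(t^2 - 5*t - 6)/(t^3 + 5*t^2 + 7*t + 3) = (t - 6)/(t^2 + 4*t + 3)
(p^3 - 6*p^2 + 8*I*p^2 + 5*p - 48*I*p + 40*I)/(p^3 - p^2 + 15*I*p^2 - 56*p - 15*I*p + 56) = (p - 5)/(p + 7*I)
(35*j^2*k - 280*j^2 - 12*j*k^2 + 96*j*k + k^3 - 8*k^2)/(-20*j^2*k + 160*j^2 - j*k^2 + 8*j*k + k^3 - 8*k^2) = (-7*j + k)/(4*j + k)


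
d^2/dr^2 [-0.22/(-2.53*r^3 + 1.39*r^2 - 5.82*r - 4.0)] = ((0.6116 - 3.3396*r)*(2.53*r^3 - 1.39*r^2 + 5.82*r + 4.0) + 0.22*(7.59*r^2 - 2.78*r + 5.82)*(15.18*r^2 - 5.56*r + 11.64))/(2.53*r^3 - 1.39*r^2 + 5.82*r + 4.0)^3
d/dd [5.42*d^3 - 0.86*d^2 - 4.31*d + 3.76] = 16.26*d^2 - 1.72*d - 4.31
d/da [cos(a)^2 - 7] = -sin(2*a)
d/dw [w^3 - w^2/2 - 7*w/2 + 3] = 3*w^2 - w - 7/2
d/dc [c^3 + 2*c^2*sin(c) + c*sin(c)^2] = 2*c^2*cos(c) + 3*c^2 + 4*c*sin(c) + c*sin(2*c) + sin(c)^2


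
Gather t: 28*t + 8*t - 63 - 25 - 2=36*t - 90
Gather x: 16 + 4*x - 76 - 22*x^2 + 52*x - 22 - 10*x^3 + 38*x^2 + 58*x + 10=-10*x^3 + 16*x^2 + 114*x - 72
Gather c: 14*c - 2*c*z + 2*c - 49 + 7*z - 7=c*(16 - 2*z) + 7*z - 56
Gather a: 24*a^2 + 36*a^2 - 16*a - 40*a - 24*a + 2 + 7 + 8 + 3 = 60*a^2 - 80*a + 20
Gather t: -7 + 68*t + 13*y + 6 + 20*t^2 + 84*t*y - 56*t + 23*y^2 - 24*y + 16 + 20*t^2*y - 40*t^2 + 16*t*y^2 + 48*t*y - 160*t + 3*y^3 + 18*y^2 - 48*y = t^2*(20*y - 20) + t*(16*y^2 + 132*y - 148) + 3*y^3 + 41*y^2 - 59*y + 15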